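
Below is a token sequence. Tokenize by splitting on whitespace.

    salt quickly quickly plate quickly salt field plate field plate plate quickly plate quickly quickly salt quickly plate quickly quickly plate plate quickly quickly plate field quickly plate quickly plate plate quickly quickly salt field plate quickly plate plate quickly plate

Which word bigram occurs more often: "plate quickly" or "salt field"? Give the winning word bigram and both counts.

"plate quickly" (9 vs 2)

"plate quickly": 9 occurrences
"salt field": 2 occurrences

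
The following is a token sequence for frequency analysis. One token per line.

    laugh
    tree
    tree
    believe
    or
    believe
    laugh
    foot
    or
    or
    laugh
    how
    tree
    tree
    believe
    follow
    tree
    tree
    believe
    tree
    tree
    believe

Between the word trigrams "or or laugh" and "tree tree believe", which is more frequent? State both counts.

"tree tree believe" (4 vs 1)

"or or laugh": 1 occurrence
"tree tree believe": 4 occurrences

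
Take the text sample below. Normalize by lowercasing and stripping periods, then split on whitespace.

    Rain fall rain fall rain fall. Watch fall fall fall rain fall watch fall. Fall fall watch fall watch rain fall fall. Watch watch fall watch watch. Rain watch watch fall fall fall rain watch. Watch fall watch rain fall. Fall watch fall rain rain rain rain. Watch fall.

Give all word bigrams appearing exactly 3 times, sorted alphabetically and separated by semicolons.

Bigram counts meeting the condition (exactly 3 times):
  rain rain: 3
  rain watch: 3
  watch rain: 3

rain rain; rain watch; watch rain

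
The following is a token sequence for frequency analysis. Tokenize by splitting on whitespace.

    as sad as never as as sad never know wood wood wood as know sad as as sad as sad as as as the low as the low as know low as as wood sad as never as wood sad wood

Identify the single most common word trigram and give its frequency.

Trigram frequencies (highest first):
  as sad as: 3
  sad as never: 2
  as never as: 2
  as as sad: 2
  sad as as: 2
  as the low: 2
  … (24 more, each ≤ 2)

"as sad as", 3 times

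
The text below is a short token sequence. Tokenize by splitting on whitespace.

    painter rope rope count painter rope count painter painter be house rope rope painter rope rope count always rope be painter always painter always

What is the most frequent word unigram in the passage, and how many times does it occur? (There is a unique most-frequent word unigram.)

"rope", 8 times

Unigram frequencies (highest first):
  rope: 8
  painter: 7
  count: 3
  always: 3
  be: 2
  house: 1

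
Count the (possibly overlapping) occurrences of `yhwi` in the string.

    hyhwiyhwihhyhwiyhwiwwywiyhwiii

Sliding a length-4 window over the 30 characters (27 positions):
  position 2–5: yhwi
  position 6–9: yhwi
  position 12–15: yhwi
  position 16–19: yhwi
  position 25–28: yhwi

5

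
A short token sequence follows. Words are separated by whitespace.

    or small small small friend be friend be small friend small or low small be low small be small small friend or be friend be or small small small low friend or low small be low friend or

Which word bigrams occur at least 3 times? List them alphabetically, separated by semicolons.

friend be; friend or; low small; small be; small friend; small small

Bigram counts meeting the condition (at least 3 times):
  friend be: 3
  friend or: 3
  low small: 3
  small be: 3
  small friend: 3
  small small: 5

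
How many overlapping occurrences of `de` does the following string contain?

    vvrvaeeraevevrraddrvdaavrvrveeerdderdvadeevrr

2

Sliding a length-2 window over the 45 characters (44 positions):
  position 34–35: de
  position 40–41: de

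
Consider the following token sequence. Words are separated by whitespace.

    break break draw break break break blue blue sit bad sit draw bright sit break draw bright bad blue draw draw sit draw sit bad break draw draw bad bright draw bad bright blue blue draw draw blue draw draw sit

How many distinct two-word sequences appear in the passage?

23

41 tokens → 40 bigram windows in total.
Repeated bigrams (each contributes count−1 duplicates):
  draw draw: 4
  blue draw: 3
  break break: 3
  break draw: 3
  draw sit: 3
  bad bright: 2
  blue blue: 2
  draw bad: 2
  … (3 more repeated)
17 duplicate windows → 40 − 17 = 23 distinct.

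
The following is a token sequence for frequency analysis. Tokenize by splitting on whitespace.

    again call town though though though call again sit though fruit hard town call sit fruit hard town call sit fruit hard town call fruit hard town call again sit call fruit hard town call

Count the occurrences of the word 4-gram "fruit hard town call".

Scanning the 32 overlapping 4-gram windows for "fruit hard town call":
  position 11–14: fruit hard town call
  position 16–19: fruit hard town call
  position 21–24: fruit hard town call
  position 25–28: fruit hard town call
  position 32–35: fruit hard town call

5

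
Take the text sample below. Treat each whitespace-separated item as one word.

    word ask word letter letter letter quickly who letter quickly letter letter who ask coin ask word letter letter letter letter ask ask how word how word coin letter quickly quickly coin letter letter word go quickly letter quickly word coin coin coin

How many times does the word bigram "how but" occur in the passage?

Scanning the 42 overlapping bigram windows for "how but":
  (none found)

0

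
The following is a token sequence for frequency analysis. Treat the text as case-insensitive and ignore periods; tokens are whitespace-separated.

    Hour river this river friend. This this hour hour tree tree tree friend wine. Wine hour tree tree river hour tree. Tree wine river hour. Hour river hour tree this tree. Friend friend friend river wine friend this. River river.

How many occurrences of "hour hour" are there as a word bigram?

2

Scanning the 39 overlapping bigram windows for "hour hour":
  position 8–9: hour hour
  position 25–26: hour hour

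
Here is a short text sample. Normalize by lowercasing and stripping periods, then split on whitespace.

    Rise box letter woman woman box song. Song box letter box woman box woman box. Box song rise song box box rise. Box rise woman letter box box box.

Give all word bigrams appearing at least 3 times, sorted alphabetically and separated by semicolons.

box box; woman box

Bigram counts meeting the condition (at least 3 times):
  box box: 4
  woman box: 3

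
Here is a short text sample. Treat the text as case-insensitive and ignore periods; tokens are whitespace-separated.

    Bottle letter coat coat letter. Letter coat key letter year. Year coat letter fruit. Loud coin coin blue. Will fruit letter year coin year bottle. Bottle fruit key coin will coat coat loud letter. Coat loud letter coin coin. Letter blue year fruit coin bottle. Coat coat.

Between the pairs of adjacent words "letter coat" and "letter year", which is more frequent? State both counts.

"letter coat" (3 vs 2)

"letter coat": 3 occurrences
"letter year": 2 occurrences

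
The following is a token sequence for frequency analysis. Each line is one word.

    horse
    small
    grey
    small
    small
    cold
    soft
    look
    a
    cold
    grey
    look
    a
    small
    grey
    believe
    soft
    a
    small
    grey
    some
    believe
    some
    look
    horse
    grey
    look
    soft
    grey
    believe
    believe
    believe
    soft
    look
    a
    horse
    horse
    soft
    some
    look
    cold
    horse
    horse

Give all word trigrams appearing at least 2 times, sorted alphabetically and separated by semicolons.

a small grey; soft look a

Trigram counts meeting the condition (at least 2 times):
  a small grey: 2
  soft look a: 2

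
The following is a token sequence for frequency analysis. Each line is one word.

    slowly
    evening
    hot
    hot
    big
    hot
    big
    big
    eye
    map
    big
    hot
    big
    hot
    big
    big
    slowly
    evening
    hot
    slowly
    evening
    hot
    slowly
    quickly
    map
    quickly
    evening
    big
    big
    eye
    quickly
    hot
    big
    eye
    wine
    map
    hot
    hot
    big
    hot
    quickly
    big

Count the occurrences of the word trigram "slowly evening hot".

Scanning the 40 overlapping trigram windows for "slowly evening hot":
  position 1–3: slowly evening hot
  position 17–19: slowly evening hot
  position 20–22: slowly evening hot

3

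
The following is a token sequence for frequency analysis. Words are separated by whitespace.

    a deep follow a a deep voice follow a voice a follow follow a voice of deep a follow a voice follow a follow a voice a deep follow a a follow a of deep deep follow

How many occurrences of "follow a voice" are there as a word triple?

Scanning the 35 overlapping trigram windows for "follow a voice":
  position 8–10: follow a voice
  position 13–15: follow a voice
  position 19–21: follow a voice
  position 24–26: follow a voice

4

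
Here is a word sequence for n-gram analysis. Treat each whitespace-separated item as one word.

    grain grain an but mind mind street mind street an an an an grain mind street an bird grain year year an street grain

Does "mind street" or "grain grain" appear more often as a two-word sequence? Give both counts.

"mind street" (3 vs 1)

"mind street": 3 occurrences
"grain grain": 1 occurrence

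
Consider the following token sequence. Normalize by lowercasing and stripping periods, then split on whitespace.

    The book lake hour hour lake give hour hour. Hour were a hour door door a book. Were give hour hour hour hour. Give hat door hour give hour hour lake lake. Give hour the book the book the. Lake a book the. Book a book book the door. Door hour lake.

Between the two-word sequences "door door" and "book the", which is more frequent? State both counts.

"door door": 2 occurrences
"book the": 4 occurrences

"book the" (4 vs 2)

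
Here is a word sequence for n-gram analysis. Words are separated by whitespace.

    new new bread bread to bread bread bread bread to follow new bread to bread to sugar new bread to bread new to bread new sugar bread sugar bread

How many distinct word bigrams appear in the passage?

14

29 tokens → 28 bigram windows in total.
Repeated bigrams (each contributes count−1 duplicates):
  bread to: 5
  bread bread: 4
  to bread: 4
  new bread: 3
  bread new: 2
  sugar bread: 2
14 duplicate windows → 28 − 14 = 14 distinct.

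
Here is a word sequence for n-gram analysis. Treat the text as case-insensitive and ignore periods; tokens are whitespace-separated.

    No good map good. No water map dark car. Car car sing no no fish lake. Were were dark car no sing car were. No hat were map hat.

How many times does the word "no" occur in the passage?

6

Scanning the 29 tokens for "no":
  position 1: no
  position 5: no
  position 13: no
  position 14: no
  position 21: no
  position 25: no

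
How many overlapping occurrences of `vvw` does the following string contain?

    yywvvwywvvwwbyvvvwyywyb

3

Sliding a length-3 window over the 23 characters (21 positions):
  position 4–6: vvw
  position 9–11: vvw
  position 16–18: vvw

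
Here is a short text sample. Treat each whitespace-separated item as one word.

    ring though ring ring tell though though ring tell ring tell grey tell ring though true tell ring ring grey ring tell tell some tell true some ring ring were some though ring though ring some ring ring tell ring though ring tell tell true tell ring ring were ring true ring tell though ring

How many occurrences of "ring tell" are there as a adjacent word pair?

7

Scanning the 54 overlapping bigram windows for "ring tell":
  position 4–5: ring tell
  position 8–9: ring tell
  position 10–11: ring tell
  position 21–22: ring tell
  position 38–39: ring tell
  position 42–43: ring tell
  position 52–53: ring tell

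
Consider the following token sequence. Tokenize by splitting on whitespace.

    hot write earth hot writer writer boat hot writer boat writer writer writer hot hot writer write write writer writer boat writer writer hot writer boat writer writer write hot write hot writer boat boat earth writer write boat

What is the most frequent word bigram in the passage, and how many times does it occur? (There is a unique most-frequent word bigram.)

Bigram frequencies (highest first):
  writer writer: 6
  hot writer: 5
  writer boat: 5
  boat writer: 3
  writer write: 3
  hot write: 2
  … (12 more, each ≤ 2)

"writer writer", 6 times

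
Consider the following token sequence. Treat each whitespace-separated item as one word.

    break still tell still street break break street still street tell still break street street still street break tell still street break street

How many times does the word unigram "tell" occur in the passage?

Scanning the 23 tokens for "tell":
  position 3: tell
  position 11: tell
  position 19: tell

3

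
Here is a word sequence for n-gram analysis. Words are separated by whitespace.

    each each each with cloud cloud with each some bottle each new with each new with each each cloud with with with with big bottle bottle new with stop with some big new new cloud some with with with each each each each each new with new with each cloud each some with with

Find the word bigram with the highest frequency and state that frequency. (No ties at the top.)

"each each", 7 times

Bigram frequencies (highest first):
  each each: 7
  with with: 6
  with each: 5
  new with: 5
  each new: 3
  cloud with: 2
  … (22 more, each ≤ 2)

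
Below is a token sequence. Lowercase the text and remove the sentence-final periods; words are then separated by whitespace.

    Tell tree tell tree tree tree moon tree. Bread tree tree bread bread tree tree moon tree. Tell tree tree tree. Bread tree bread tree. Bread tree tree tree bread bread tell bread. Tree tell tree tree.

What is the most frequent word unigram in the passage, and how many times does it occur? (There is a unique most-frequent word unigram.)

"tree", 21 times

Unigram frequencies (highest first):
  tree: 21
  bread: 9
  tell: 5
  moon: 2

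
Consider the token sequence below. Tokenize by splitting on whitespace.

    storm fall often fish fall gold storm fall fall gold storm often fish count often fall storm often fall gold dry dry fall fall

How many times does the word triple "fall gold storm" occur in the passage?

Scanning the 22 overlapping trigram windows for "fall gold storm":
  position 5–7: fall gold storm
  position 9–11: fall gold storm

2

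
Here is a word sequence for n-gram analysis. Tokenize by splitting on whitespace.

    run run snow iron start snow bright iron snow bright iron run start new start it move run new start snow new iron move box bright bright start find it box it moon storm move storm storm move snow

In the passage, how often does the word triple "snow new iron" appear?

1

Scanning the 37 overlapping trigram windows for "snow new iron":
  position 21–23: snow new iron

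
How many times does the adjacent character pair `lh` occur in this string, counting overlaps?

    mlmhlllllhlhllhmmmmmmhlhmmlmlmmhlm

4

Sliding a length-2 window over the 34 characters (33 positions):
  position 9–10: lh
  position 11–12: lh
  position 14–15: lh
  position 23–24: lh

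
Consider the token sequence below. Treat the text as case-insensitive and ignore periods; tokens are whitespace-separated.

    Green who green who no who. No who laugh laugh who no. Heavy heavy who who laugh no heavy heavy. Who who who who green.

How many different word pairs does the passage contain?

12

25 tokens → 24 bigram windows in total.
Repeated bigrams (each contributes count−1 duplicates):
  who who: 4
  who no: 3
  green who: 2
  heavy heavy: 2
  heavy who: 2
  no heavy: 2
  no who: 2
  who green: 2
  … (1 more repeated)
12 duplicate windows → 24 − 12 = 12 distinct.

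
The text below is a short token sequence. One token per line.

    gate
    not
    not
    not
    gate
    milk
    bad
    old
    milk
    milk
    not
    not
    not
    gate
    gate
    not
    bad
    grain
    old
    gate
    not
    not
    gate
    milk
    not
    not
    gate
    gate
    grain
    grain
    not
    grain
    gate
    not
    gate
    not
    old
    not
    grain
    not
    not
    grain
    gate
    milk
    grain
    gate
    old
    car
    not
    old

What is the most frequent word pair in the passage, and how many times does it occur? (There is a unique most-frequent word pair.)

Bigram frequencies (highest first):
  not not: 7
  gate not: 5
  not gate: 5
  gate milk: 3
  not grain: 3
  grain gate: 3
  … (19 more, each ≤ 2)

"not not", 7 times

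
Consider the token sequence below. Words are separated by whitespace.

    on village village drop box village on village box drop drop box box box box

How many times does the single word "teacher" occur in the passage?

0

Scanning the 15 tokens for "teacher":
  (none found)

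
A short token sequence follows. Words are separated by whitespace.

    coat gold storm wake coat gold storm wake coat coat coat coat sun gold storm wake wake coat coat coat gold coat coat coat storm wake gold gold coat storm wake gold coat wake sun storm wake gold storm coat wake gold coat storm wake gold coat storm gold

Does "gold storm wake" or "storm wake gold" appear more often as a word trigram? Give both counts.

"storm wake gold" (4 vs 3)

"gold storm wake": 3 occurrences
"storm wake gold": 4 occurrences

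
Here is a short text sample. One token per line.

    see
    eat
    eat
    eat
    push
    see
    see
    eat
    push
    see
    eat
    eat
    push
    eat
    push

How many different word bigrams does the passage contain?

6

15 tokens → 14 bigram windows in total.
Repeated bigrams (each contributes count−1 duplicates):
  eat push: 4
  eat eat: 3
  see eat: 3
  push see: 2
8 duplicate windows → 14 − 8 = 6 distinct.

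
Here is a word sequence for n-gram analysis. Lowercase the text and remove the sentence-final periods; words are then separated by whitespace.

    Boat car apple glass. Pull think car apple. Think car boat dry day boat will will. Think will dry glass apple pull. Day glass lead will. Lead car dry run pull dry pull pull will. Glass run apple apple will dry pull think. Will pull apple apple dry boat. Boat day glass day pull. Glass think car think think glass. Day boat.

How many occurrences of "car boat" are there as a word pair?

Scanning the 61 overlapping bigram windows for "car boat":
  position 10–11: car boat

1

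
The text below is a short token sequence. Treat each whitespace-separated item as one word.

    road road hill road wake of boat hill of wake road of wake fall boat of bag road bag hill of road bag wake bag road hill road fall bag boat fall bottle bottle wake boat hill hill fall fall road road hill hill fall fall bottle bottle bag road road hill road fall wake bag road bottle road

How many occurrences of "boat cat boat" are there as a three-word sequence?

Scanning the 57 overlapping trigram windows for "boat cat boat":
  (none found)

0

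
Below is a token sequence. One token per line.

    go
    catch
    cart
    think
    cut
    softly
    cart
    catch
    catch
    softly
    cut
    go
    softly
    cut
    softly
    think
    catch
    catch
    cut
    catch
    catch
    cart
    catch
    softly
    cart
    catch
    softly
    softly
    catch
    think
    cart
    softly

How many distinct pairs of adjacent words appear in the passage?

32 tokens → 31 bigram windows in total.
Repeated bigrams (each contributes count−1 duplicates):
  cart catch: 3
  catch catch: 3
  catch softly: 3
  catch cart: 2
  cut softly: 2
  softly cart: 2
  softly cut: 2
10 duplicate windows → 31 − 10 = 21 distinct.

21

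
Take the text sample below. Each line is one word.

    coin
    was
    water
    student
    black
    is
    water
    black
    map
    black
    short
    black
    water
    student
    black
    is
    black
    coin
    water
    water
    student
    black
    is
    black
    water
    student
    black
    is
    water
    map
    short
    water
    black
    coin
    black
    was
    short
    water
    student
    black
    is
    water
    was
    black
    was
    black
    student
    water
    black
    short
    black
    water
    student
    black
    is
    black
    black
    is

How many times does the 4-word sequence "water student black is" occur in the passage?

Scanning the 55 overlapping 4-gram windows for "water student black is":
  position 3–6: water student black is
  position 13–16: water student black is
  position 20–23: water student black is
  position 25–28: water student black is
  position 38–41: water student black is
  position 52–55: water student black is

6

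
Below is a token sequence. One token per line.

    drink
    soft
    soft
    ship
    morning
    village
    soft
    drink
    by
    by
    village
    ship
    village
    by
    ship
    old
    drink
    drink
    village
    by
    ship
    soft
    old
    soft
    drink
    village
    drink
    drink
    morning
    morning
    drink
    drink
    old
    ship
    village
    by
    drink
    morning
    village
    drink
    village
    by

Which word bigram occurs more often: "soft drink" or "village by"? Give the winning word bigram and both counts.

"village by" (4 vs 2)

"soft drink": 2 occurrences
"village by": 4 occurrences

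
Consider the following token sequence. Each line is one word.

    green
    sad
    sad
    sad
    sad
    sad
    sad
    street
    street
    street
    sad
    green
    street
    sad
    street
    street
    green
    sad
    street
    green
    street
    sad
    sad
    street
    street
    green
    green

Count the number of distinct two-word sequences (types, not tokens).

27 tokens → 26 bigram windows in total.
Repeated bigrams (each contributes count−1 duplicates):
  sad sad: 6
  sad street: 4
  street street: 4
  street green: 3
  street sad: 3
  green sad: 2
  green street: 2
17 duplicate windows → 26 − 17 = 9 distinct.

9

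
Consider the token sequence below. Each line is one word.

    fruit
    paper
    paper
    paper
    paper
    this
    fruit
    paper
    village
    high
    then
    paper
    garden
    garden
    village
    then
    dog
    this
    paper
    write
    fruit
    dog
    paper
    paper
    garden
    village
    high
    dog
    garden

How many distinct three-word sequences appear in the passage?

26

29 tokens → 27 trigram windows in total.
Repeated trigrams (each contributes count−1 duplicates):
  paper paper paper: 2
1 duplicate windows → 27 − 1 = 26 distinct.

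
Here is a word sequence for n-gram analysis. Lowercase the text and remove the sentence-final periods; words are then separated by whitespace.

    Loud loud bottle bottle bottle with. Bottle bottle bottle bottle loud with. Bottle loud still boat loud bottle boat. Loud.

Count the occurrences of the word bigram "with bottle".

Scanning the 19 overlapping bigram windows for "with bottle":
  position 6–7: with bottle
  position 12–13: with bottle

2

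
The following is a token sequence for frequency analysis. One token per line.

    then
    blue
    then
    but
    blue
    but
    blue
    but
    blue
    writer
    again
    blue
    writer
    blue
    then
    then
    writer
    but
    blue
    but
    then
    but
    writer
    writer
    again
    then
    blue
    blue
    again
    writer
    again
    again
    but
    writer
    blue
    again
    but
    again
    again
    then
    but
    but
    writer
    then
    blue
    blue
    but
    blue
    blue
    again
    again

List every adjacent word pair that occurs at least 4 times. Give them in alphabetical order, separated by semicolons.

Bigram counts meeting the condition (at least 4 times):
  blue but: 4
  but blue: 5

blue but; but blue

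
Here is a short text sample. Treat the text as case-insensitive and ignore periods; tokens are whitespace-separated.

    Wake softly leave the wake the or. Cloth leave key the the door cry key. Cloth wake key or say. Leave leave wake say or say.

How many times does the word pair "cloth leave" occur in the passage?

Scanning the 25 overlapping bigram windows for "cloth leave":
  position 8–9: cloth leave

1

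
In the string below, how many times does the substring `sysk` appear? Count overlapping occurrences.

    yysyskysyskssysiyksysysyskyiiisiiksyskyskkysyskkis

Sliding a length-4 window over the 50 characters (47 positions):
  position 3–6: sysk
  position 8–11: sysk
  position 23–26: sysk
  position 35–38: sysk
  position 44–47: sysk

5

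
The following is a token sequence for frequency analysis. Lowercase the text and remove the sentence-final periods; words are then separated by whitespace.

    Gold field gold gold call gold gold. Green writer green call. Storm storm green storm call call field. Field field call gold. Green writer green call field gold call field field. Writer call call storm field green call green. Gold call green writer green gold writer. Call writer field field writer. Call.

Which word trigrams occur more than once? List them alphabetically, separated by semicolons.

call field field; field field writer; field writer call; gold green writer; green writer green; writer green call

Trigram counts meeting the condition (more than once):
  call field field: 2
  field field writer: 2
  field writer call: 2
  gold green writer: 2
  green writer green: 3
  writer green call: 2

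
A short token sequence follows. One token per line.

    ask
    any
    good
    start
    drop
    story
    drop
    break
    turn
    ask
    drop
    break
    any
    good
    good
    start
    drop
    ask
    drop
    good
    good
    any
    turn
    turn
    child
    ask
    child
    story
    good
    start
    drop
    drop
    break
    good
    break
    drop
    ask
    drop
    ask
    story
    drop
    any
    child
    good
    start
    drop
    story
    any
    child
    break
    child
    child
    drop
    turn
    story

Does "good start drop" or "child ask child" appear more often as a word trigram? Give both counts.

"good start drop" (4 vs 1)

"good start drop": 4 occurrences
"child ask child": 1 occurrence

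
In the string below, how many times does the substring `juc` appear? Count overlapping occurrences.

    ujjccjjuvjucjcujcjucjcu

2

Sliding a length-3 window over the 23 characters (21 positions):
  position 10–12: juc
  position 18–20: juc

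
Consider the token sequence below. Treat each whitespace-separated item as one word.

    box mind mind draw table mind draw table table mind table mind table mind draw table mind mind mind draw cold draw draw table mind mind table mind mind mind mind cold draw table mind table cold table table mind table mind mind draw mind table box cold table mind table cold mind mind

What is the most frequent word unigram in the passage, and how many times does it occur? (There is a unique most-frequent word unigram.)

"mind", 23 times

Unigram frequencies (highest first):
  mind: 23
  table: 16
  draw: 8
  cold: 5
  box: 2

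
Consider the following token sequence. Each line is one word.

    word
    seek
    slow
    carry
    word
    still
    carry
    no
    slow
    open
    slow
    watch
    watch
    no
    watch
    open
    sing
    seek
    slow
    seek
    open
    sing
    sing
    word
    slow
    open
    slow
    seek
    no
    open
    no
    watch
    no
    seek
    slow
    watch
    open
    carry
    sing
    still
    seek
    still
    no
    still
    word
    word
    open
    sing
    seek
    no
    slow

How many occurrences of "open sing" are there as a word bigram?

3

Scanning the 50 overlapping bigram windows for "open sing":
  position 16–17: open sing
  position 21–22: open sing
  position 47–48: open sing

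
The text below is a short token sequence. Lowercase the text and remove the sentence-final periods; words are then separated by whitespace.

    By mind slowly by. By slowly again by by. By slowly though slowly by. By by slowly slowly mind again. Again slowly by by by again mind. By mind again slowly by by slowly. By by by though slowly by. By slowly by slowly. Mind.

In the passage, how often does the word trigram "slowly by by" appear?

Scanning the 43 overlapping trigram windows for "slowly by by":
  position 3–5: slowly by by
  position 13–15: slowly by by
  position 22–24: slowly by by
  position 31–33: slowly by by
  position 34–36: slowly by by
  position 39–41: slowly by by

6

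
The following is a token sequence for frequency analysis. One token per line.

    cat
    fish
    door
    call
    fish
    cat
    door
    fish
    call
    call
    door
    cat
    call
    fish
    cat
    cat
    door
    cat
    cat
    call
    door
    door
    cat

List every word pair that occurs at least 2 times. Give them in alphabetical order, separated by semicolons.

Bigram counts meeting the condition (at least 2 times):
  call door: 2
  call fish: 2
  cat call: 2
  cat cat: 2
  cat door: 2
  door cat: 3
  fish cat: 2

call door; call fish; cat call; cat cat; cat door; door cat; fish cat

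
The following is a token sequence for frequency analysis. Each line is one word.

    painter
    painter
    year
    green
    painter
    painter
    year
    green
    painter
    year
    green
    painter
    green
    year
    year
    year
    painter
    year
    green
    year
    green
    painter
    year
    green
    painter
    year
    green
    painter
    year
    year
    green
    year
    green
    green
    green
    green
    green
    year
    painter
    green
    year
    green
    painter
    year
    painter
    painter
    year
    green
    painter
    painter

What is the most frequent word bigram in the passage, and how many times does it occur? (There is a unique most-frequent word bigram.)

Bigram frequencies (highest first):
  year green: 11
  painter year: 9
  green painter: 8
  green year: 5
  painter painter: 4
  green green: 4
  … (3 more, each ≤ 3)

"year green", 11 times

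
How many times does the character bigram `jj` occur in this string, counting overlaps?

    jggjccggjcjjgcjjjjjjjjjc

Sliding a length-2 window over the 24 characters (23 positions):
  position 11–12: jj
  position 15–16: jj
  position 16–17: jj
  position 17–18: jj
  position 18–19: jj
  position 19–20: jj
  position 20–21: jj
  position 21–22: jj
  position 22–23: jj

9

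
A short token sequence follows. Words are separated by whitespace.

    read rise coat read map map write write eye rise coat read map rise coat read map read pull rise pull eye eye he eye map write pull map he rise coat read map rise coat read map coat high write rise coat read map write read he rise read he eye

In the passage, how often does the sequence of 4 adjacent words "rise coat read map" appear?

Scanning the 49 overlapping 4-gram windows for "rise coat read map":
  position 2–5: rise coat read map
  position 10–13: rise coat read map
  position 14–17: rise coat read map
  position 31–34: rise coat read map
  position 35–38: rise coat read map
  position 42–45: rise coat read map

6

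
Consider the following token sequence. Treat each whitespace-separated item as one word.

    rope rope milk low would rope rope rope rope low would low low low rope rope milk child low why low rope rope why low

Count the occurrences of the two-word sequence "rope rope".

Scanning the 24 overlapping bigram windows for "rope rope":
  position 1–2: rope rope
  position 6–7: rope rope
  position 7–8: rope rope
  position 8–9: rope rope
  position 15–16: rope rope
  position 22–23: rope rope

6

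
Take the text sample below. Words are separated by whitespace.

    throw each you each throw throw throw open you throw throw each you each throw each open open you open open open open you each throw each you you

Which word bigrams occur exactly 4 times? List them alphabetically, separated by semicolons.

open open; throw each

Bigram counts meeting the condition (exactly 4 times):
  open open: 4
  throw each: 4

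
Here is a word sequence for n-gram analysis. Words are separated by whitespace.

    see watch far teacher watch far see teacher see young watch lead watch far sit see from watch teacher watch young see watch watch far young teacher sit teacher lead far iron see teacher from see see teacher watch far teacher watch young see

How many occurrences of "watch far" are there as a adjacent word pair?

Scanning the 43 overlapping bigram windows for "watch far":
  position 2–3: watch far
  position 5–6: watch far
  position 13–14: watch far
  position 24–25: watch far
  position 39–40: watch far

5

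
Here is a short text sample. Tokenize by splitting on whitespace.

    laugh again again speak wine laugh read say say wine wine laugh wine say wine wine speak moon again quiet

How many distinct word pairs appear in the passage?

16

20 tokens → 19 bigram windows in total.
Repeated bigrams (each contributes count−1 duplicates):
  say wine: 2
  wine laugh: 2
  wine wine: 2
3 duplicate windows → 19 − 3 = 16 distinct.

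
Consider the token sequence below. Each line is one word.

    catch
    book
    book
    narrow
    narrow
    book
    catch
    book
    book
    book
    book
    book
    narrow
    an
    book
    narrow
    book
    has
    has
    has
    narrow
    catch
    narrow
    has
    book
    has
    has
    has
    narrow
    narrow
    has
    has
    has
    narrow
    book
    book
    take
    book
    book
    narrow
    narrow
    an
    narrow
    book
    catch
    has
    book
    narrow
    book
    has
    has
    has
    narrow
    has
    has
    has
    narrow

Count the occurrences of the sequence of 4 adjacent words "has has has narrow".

5

Scanning the 54 overlapping 4-gram windows for "has has has narrow":
  position 18–21: has has has narrow
  position 26–29: has has has narrow
  position 31–34: has has has narrow
  position 50–53: has has has narrow
  position 54–57: has has has narrow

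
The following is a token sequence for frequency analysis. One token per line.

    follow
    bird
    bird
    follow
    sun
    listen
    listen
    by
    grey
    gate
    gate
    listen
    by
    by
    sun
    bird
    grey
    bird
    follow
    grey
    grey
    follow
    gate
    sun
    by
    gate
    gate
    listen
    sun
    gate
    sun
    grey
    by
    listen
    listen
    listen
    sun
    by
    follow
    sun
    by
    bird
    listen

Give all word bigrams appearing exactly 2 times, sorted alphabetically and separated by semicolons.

Bigram counts meeting the condition (exactly 2 times):
  bird follow: 2
  follow sun: 2
  gate gate: 2
  gate listen: 2
  gate sun: 2
  listen by: 2
  listen sun: 2

bird follow; follow sun; gate gate; gate listen; gate sun; listen by; listen sun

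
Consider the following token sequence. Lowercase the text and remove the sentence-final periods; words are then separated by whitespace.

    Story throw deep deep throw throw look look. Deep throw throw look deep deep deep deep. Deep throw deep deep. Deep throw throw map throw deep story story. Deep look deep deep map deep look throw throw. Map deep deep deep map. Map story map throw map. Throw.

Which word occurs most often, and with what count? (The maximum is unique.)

Unigram frequencies (highest first):
  deep: 19
  throw: 13
  map: 7
  look: 5
  story: 4

"deep", 19 times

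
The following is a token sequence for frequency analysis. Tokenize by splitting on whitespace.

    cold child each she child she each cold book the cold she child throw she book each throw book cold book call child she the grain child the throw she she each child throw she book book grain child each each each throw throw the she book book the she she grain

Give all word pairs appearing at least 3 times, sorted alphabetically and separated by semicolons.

she book; throw she

Bigram counts meeting the condition (at least 3 times):
  she book: 3
  throw she: 3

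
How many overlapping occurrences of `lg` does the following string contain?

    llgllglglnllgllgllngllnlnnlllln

5

Sliding a length-2 window over the 31 characters (30 positions):
  position 2–3: lg
  position 5–6: lg
  position 7–8: lg
  position 12–13: lg
  position 15–16: lg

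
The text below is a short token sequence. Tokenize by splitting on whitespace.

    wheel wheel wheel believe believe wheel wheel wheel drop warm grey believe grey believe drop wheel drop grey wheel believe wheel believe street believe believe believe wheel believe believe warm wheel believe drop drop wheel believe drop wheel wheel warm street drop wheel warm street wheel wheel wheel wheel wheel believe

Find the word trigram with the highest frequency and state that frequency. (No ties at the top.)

Trigram frequencies (highest first):
  wheel wheel wheel: 5
  wheel wheel believe: 2
  wheel believe believe: 2
  believe believe wheel: 2
  believe drop wheel: 2
  believe wheel believe: 2
  … (32 more, each ≤ 2)

"wheel wheel wheel", 5 times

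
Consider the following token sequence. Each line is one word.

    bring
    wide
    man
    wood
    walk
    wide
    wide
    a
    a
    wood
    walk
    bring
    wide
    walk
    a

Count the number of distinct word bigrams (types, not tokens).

12

15 tokens → 14 bigram windows in total.
Repeated bigrams (each contributes count−1 duplicates):
  bring wide: 2
  wood walk: 2
2 duplicate windows → 14 − 2 = 12 distinct.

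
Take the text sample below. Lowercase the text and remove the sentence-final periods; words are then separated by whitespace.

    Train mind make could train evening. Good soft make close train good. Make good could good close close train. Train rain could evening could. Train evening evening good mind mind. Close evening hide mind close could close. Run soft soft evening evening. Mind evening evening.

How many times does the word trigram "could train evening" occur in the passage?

Scanning the 43 overlapping trigram windows for "could train evening":
  position 4–6: could train evening
  position 24–26: could train evening

2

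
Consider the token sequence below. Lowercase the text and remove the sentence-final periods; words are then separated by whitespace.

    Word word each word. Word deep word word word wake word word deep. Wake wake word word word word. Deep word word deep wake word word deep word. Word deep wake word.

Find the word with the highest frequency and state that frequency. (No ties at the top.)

"word", 20 times

Unigram frequencies (highest first):
  word: 20
  deep: 6
  wake: 5
  each: 1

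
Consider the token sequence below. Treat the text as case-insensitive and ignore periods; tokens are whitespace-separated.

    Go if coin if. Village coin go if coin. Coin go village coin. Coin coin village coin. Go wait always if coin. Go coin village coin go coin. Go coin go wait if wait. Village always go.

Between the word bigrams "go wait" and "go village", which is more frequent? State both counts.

"go wait": 2 occurrences
"go village": 1 occurrence

"go wait" (2 vs 1)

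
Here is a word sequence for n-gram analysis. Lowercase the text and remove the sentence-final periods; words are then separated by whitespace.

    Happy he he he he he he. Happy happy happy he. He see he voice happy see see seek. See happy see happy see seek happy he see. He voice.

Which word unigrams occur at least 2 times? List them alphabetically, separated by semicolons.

happy; he; see; seek; voice

Unigram counts meeting the condition (at least 2 times):
  happy: 8
  he: 11
  see: 7
  seek: 2
  voice: 2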